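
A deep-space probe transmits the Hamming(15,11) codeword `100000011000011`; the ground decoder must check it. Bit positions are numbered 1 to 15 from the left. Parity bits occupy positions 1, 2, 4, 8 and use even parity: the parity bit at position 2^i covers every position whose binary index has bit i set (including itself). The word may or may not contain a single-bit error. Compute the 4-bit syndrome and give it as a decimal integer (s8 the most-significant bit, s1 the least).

s1: b1⊕b3⊕b5⊕b7⊕b9⊕b11⊕b13⊕b15 = 1⊕0⊕0⊕0⊕1⊕0⊕0⊕1 = 1
s2: b2⊕b3⊕b6⊕b7⊕b10⊕b11⊕b14⊕b15 = 0⊕0⊕0⊕0⊕0⊕0⊕1⊕1 = 0
s4: b4⊕b5⊕b6⊕b7⊕b12⊕b13⊕b14⊕b15 = 0⊕0⊕0⊕0⊕0⊕0⊕1⊕1 = 0
s8: b8⊕b9⊕b10⊕b11⊕b12⊕b13⊕b14⊕b15 = 1⊕1⊕0⊕0⊕0⊕0⊕1⊕1 = 0
Syndrome (s8...s1) = 0001 → position 1.

1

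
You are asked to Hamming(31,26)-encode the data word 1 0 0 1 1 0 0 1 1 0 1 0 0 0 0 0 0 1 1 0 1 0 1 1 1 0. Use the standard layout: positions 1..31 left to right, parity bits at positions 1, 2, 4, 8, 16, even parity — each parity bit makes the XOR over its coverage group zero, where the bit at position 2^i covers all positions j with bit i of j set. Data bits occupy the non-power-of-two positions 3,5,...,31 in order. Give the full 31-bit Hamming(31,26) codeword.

1010001110011010000000110101110

Place data bits at non-power-of-two positions: b3=1, b5=0, b6=0, b7=1, b9=1, b10=0, b11=0, b12=1, b13=1, b14=0, b15=1, b17=0, b18=0, b19=0, b20=0, b21=0, b22=0, b23=1, b24=1, b25=0, b26=1, b27=0, b28=1, b29=1, b30=1, b31=0.
p1 = XOR of data positions {3,5,7,9,11,13,15,17,19,21,23,25,27,29,31} = 1⊕0⊕1⊕1⊕0⊕1⊕1⊕0⊕0⊕0⊕1⊕0⊕0⊕1⊕0 = 1
p2 = XOR of data positions {3,6,7,10,11,14,15,18,19,22,23,26,27,30,31} = 1⊕0⊕1⊕0⊕0⊕0⊕1⊕0⊕0⊕0⊕1⊕1⊕0⊕1⊕0 = 0
p4 = XOR of data positions {5,6,7,12,13,14,15,20,21,22,23,28,29,30,31} = 0⊕0⊕1⊕1⊕1⊕0⊕1⊕0⊕0⊕0⊕1⊕1⊕1⊕1⊕0 = 0
p8 = XOR of data positions {9,10,11,12,13,14,15,24,25,26,27,28,29,30,31} = 1⊕0⊕0⊕1⊕1⊕0⊕1⊕1⊕0⊕1⊕0⊕1⊕1⊕1⊕0 = 1
p16 = XOR of data positions {17,18,19,20,21,22,23,24,25,26,27,28,29,30,31} = 0⊕0⊕0⊕0⊕0⊕0⊕1⊕1⊕0⊕1⊕0⊕1⊕1⊕1⊕0 = 0
Codeword b1..b31 = 1010001110011010000000110101110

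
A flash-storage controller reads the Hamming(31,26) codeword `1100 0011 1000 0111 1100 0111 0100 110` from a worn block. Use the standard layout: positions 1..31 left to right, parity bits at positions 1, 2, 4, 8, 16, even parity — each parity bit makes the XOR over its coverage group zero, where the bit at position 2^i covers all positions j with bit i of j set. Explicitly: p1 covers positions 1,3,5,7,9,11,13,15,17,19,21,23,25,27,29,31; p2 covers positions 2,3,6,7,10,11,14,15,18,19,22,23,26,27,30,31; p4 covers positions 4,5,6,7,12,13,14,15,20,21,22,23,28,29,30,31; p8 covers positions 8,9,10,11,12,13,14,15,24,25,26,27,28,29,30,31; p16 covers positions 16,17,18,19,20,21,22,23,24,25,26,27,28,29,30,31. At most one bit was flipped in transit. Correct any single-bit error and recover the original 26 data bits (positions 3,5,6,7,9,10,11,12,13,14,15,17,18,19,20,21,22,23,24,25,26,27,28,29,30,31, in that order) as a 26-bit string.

00011000011110001010100110

s1: b1⊕b3⊕b5⊕b7⊕b9⊕b11⊕b13⊕b15⊕b17⊕b19⊕b21⊕b23⊕b25⊕b27⊕b29⊕b31 = 1⊕0⊕0⊕1⊕1⊕0⊕0⊕1⊕1⊕0⊕0⊕1⊕0⊕0⊕1⊕0 = 1
s2: b2⊕b3⊕b6⊕b7⊕b10⊕b11⊕b14⊕b15⊕b18⊕b19⊕b22⊕b23⊕b26⊕b27⊕b30⊕b31 = 1⊕0⊕0⊕1⊕0⊕0⊕1⊕1⊕1⊕0⊕1⊕1⊕1⊕0⊕1⊕0 = 1
s4: b4⊕b5⊕b6⊕b7⊕b12⊕b13⊕b14⊕b15⊕b20⊕b21⊕b22⊕b23⊕b28⊕b29⊕b30⊕b31 = 0⊕0⊕0⊕1⊕0⊕0⊕1⊕1⊕0⊕0⊕1⊕1⊕0⊕1⊕1⊕0 = 1
s8: b8⊕b9⊕b10⊕b11⊕b12⊕b13⊕b14⊕b15⊕b24⊕b25⊕b26⊕b27⊕b28⊕b29⊕b30⊕b31 = 1⊕1⊕0⊕0⊕0⊕0⊕1⊕1⊕1⊕0⊕1⊕0⊕0⊕1⊕1⊕0 = 0
s16: b16⊕b17⊕b18⊕b19⊕b20⊕b21⊕b22⊕b23⊕b24⊕b25⊕b26⊕b27⊕b28⊕b29⊕b30⊕b31 = 1⊕1⊕1⊕0⊕0⊕0⊕1⊕1⊕1⊕0⊕1⊕0⊕0⊕1⊕1⊕0 = 1
Syndrome (s16...s1) = 10111 → position 23.
Flip bit 23: corrected codeword = 1100001110000111110001010100110
Data bits at positions 3,5,6,7,9,10,11,12,13,14,15,17,18,19,20,21,22,23,24,25,26,27,28,29,30,31: 00011000011110001010100110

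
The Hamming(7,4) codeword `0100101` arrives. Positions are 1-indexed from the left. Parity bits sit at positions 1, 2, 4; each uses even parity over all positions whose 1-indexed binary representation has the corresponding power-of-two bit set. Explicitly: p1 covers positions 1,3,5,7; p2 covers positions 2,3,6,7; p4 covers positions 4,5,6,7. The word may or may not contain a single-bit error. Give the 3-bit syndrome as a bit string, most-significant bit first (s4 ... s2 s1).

s1: b1⊕b3⊕b5⊕b7 = 0⊕0⊕1⊕1 = 0
s2: b2⊕b3⊕b6⊕b7 = 1⊕0⊕0⊕1 = 0
s4: b4⊕b5⊕b6⊕b7 = 0⊕1⊕0⊕1 = 0
Syndrome (s4...s1) = 000 → position 0 (no error).

000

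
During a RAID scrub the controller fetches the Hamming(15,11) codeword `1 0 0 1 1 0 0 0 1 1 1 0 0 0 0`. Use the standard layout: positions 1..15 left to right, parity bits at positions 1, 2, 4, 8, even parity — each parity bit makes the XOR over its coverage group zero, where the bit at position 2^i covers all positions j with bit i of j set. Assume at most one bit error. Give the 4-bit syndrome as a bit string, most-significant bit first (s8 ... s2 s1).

1000

s1: b1⊕b3⊕b5⊕b7⊕b9⊕b11⊕b13⊕b15 = 1⊕0⊕1⊕0⊕1⊕1⊕0⊕0 = 0
s2: b2⊕b3⊕b6⊕b7⊕b10⊕b11⊕b14⊕b15 = 0⊕0⊕0⊕0⊕1⊕1⊕0⊕0 = 0
s4: b4⊕b5⊕b6⊕b7⊕b12⊕b13⊕b14⊕b15 = 1⊕1⊕0⊕0⊕0⊕0⊕0⊕0 = 0
s8: b8⊕b9⊕b10⊕b11⊕b12⊕b13⊕b14⊕b15 = 0⊕1⊕1⊕1⊕0⊕0⊕0⊕0 = 1
Syndrome (s8...s1) = 1000 → position 8.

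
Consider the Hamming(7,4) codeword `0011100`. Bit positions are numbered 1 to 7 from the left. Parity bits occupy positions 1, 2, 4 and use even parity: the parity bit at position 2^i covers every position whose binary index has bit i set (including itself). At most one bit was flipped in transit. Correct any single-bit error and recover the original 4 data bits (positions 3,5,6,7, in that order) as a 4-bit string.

s1: b1⊕b3⊕b5⊕b7 = 0⊕1⊕1⊕0 = 0
s2: b2⊕b3⊕b6⊕b7 = 0⊕1⊕0⊕0 = 1
s4: b4⊕b5⊕b6⊕b7 = 1⊕1⊕0⊕0 = 0
Syndrome (s4...s1) = 010 → position 2.
Flip bit 2: corrected codeword = 0111100
Data bits at positions 3,5,6,7: 1100

1100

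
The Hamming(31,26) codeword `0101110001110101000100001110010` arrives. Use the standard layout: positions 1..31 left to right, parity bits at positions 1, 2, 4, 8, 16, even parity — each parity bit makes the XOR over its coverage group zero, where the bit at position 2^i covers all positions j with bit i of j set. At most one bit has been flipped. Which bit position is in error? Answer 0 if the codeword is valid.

s1: b1⊕b3⊕b5⊕b7⊕b9⊕b11⊕b13⊕b15⊕b17⊕b19⊕b21⊕b23⊕b25⊕b27⊕b29⊕b31 = 0⊕0⊕1⊕0⊕0⊕1⊕0⊕0⊕0⊕0⊕0⊕0⊕1⊕1⊕0⊕0 = 0
s2: b2⊕b3⊕b6⊕b7⊕b10⊕b11⊕b14⊕b15⊕b18⊕b19⊕b22⊕b23⊕b26⊕b27⊕b30⊕b31 = 1⊕0⊕1⊕0⊕1⊕1⊕1⊕0⊕0⊕0⊕0⊕0⊕1⊕1⊕1⊕0 = 0
s4: b4⊕b5⊕b6⊕b7⊕b12⊕b13⊕b14⊕b15⊕b20⊕b21⊕b22⊕b23⊕b28⊕b29⊕b30⊕b31 = 1⊕1⊕1⊕0⊕1⊕0⊕1⊕0⊕1⊕0⊕0⊕0⊕0⊕0⊕1⊕0 = 1
s8: b8⊕b9⊕b10⊕b11⊕b12⊕b13⊕b14⊕b15⊕b24⊕b25⊕b26⊕b27⊕b28⊕b29⊕b30⊕b31 = 0⊕0⊕1⊕1⊕1⊕0⊕1⊕0⊕0⊕1⊕1⊕1⊕0⊕0⊕1⊕0 = 0
s16: b16⊕b17⊕b18⊕b19⊕b20⊕b21⊕b22⊕b23⊕b24⊕b25⊕b26⊕b27⊕b28⊕b29⊕b30⊕b31 = 1⊕0⊕0⊕0⊕1⊕0⊕0⊕0⊕0⊕1⊕1⊕1⊕0⊕0⊕1⊕0 = 0
Syndrome (s16...s1) = 00100 → position 4.

4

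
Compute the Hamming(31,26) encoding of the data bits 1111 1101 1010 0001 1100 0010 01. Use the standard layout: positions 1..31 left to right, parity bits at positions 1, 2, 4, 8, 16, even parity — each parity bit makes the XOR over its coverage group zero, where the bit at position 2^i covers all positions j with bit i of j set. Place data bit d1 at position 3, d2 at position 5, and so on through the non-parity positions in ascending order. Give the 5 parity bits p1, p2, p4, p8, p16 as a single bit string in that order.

Place data bits at non-power-of-two positions: b3=1, b5=1, b6=1, b7=1, b9=1, b10=1, b11=0, b12=1, b13=1, b14=0, b15=1, b17=0, b18=0, b19=0, b20=0, b21=1, b22=1, b23=1, b24=0, b25=0, b26=0, b27=0, b28=1, b29=0, b30=0, b31=1.
p1 = XOR of data positions {3,5,7,9,11,13,15,17,19,21,23,25,27,29,31} = 1⊕1⊕1⊕1⊕0⊕1⊕1⊕0⊕0⊕1⊕1⊕0⊕0⊕0⊕1 = 1
p2 = XOR of data positions {3,6,7,10,11,14,15,18,19,22,23,26,27,30,31} = 1⊕1⊕1⊕1⊕0⊕0⊕1⊕0⊕0⊕1⊕1⊕0⊕0⊕0⊕1 = 0
p4 = XOR of data positions {5,6,7,12,13,14,15,20,21,22,23,28,29,30,31} = 1⊕1⊕1⊕1⊕1⊕0⊕1⊕0⊕1⊕1⊕1⊕1⊕0⊕0⊕1 = 1
p8 = XOR of data positions {9,10,11,12,13,14,15,24,25,26,27,28,29,30,31} = 1⊕1⊕0⊕1⊕1⊕0⊕1⊕0⊕0⊕0⊕0⊕1⊕0⊕0⊕1 = 1
p16 = XOR of data positions {17,18,19,20,21,22,23,24,25,26,27,28,29,30,31} = 0⊕0⊕0⊕0⊕1⊕1⊕1⊕0⊕0⊕0⊕0⊕1⊕0⊕0⊕1 = 1
Parity bits p1,p2,p4,p8,p16 = 10111

10111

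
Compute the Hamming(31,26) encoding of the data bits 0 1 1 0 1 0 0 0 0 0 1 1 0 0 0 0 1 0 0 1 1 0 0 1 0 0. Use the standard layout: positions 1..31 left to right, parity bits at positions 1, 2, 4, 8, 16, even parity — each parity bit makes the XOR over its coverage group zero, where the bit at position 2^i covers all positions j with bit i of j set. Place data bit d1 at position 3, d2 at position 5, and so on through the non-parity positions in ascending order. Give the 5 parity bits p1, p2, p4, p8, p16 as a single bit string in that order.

Place data bits at non-power-of-two positions: b3=0, b5=1, b6=1, b7=0, b9=1, b10=0, b11=0, b12=0, b13=0, b14=0, b15=1, b17=1, b18=0, b19=0, b20=0, b21=0, b22=1, b23=0, b24=0, b25=1, b26=1, b27=0, b28=0, b29=1, b30=0, b31=0.
p1 = XOR of data positions {3,5,7,9,11,13,15,17,19,21,23,25,27,29,31} = 0⊕1⊕0⊕1⊕0⊕0⊕1⊕1⊕0⊕0⊕0⊕1⊕0⊕1⊕0 = 0
p2 = XOR of data positions {3,6,7,10,11,14,15,18,19,22,23,26,27,30,31} = 0⊕1⊕0⊕0⊕0⊕0⊕1⊕0⊕0⊕1⊕0⊕1⊕0⊕0⊕0 = 0
p4 = XOR of data positions {5,6,7,12,13,14,15,20,21,22,23,28,29,30,31} = 1⊕1⊕0⊕0⊕0⊕0⊕1⊕0⊕0⊕1⊕0⊕0⊕1⊕0⊕0 = 1
p8 = XOR of data positions {9,10,11,12,13,14,15,24,25,26,27,28,29,30,31} = 1⊕0⊕0⊕0⊕0⊕0⊕1⊕0⊕1⊕1⊕0⊕0⊕1⊕0⊕0 = 1
p16 = XOR of data positions {17,18,19,20,21,22,23,24,25,26,27,28,29,30,31} = 1⊕0⊕0⊕0⊕0⊕1⊕0⊕0⊕1⊕1⊕0⊕0⊕1⊕0⊕0 = 1
Parity bits p1,p2,p4,p8,p16 = 00111

00111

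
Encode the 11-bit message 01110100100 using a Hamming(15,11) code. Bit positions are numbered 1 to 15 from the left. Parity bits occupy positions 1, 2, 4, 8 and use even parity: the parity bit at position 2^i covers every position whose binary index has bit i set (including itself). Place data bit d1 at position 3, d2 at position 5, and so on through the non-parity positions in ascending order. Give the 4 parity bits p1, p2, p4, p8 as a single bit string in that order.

1100

Place data bits at non-power-of-two positions: b3=0, b5=1, b6=1, b7=1, b9=0, b10=1, b11=0, b12=0, b13=1, b14=0, b15=0.
p1 = XOR of data positions {3,5,7,9,11,13,15} = 0⊕1⊕1⊕0⊕0⊕1⊕0 = 1
p2 = XOR of data positions {3,6,7,10,11,14,15} = 0⊕1⊕1⊕1⊕0⊕0⊕0 = 1
p4 = XOR of data positions {5,6,7,12,13,14,15} = 1⊕1⊕1⊕0⊕1⊕0⊕0 = 0
p8 = XOR of data positions {9,10,11,12,13,14,15} = 0⊕1⊕0⊕0⊕1⊕0⊕0 = 0
Parity bits p1,p2,p4,p8 = 1100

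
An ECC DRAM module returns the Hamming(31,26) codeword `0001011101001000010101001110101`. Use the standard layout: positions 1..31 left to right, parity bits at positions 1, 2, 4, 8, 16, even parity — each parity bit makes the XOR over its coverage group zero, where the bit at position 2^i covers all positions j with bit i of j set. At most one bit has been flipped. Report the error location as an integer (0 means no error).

0

s1: b1⊕b3⊕b5⊕b7⊕b9⊕b11⊕b13⊕b15⊕b17⊕b19⊕b21⊕b23⊕b25⊕b27⊕b29⊕b31 = 0⊕0⊕0⊕1⊕0⊕0⊕1⊕0⊕0⊕0⊕0⊕0⊕1⊕1⊕1⊕1 = 0
s2: b2⊕b3⊕b6⊕b7⊕b10⊕b11⊕b14⊕b15⊕b18⊕b19⊕b22⊕b23⊕b26⊕b27⊕b30⊕b31 = 0⊕0⊕1⊕1⊕1⊕0⊕0⊕0⊕1⊕0⊕1⊕0⊕1⊕1⊕0⊕1 = 0
s4: b4⊕b5⊕b6⊕b7⊕b12⊕b13⊕b14⊕b15⊕b20⊕b21⊕b22⊕b23⊕b28⊕b29⊕b30⊕b31 = 1⊕0⊕1⊕1⊕0⊕1⊕0⊕0⊕1⊕0⊕1⊕0⊕0⊕1⊕0⊕1 = 0
s8: b8⊕b9⊕b10⊕b11⊕b12⊕b13⊕b14⊕b15⊕b24⊕b25⊕b26⊕b27⊕b28⊕b29⊕b30⊕b31 = 1⊕0⊕1⊕0⊕0⊕1⊕0⊕0⊕0⊕1⊕1⊕1⊕0⊕1⊕0⊕1 = 0
s16: b16⊕b17⊕b18⊕b19⊕b20⊕b21⊕b22⊕b23⊕b24⊕b25⊕b26⊕b27⊕b28⊕b29⊕b30⊕b31 = 0⊕0⊕1⊕0⊕1⊕0⊕1⊕0⊕0⊕1⊕1⊕1⊕0⊕1⊕0⊕1 = 0
Syndrome (s16...s1) = 00000 → position 0 (no error).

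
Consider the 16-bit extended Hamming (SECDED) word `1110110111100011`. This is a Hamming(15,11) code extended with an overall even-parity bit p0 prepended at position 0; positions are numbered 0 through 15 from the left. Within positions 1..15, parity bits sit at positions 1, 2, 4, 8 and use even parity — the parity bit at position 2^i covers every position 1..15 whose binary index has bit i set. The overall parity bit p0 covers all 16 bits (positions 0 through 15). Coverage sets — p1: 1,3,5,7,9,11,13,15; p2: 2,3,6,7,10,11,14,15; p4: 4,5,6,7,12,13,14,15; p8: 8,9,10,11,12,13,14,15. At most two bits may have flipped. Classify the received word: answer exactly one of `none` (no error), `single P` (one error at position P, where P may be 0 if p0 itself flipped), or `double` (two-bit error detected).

s1: b1⊕b3⊕b5⊕b7⊕b9⊕b11⊕b13⊕b15 = 1⊕0⊕1⊕1⊕1⊕0⊕0⊕1 = 1
s2: b2⊕b3⊕b6⊕b7⊕b10⊕b11⊕b14⊕b15 = 1⊕0⊕0⊕1⊕1⊕0⊕1⊕1 = 1
s4: b4⊕b5⊕b6⊕b7⊕b12⊕b13⊕b14⊕b15 = 1⊕1⊕0⊕1⊕0⊕0⊕1⊕1 = 1
s8: b8⊕b9⊕b10⊕b11⊕b12⊕b13⊕b14⊕b15 = 1⊕1⊕1⊕0⊕0⊕0⊕1⊕1 = 1
Syndrome (s8...s1) = 1111 → position 15.
Overall parity (XOR of all 16 bits, including p0): 1⊕1⊕1⊕0⊕1⊕1⊕0⊕1⊕1⊕1⊕1⊕0⊕0⊕0⊕1⊕1 = 1
Overall=1, syndrome position=15 → single-bit error at position 15.

single 15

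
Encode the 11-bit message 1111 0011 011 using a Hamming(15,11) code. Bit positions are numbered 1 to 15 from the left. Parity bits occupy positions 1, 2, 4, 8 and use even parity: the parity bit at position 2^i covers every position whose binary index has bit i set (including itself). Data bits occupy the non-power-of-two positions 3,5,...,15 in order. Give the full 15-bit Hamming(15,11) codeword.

101011100011011

Place data bits at non-power-of-two positions: b3=1, b5=1, b6=1, b7=1, b9=0, b10=0, b11=1, b12=1, b13=0, b14=1, b15=1.
p1 = XOR of data positions {3,5,7,9,11,13,15} = 1⊕1⊕1⊕0⊕1⊕0⊕1 = 1
p2 = XOR of data positions {3,6,7,10,11,14,15} = 1⊕1⊕1⊕0⊕1⊕1⊕1 = 0
p4 = XOR of data positions {5,6,7,12,13,14,15} = 1⊕1⊕1⊕1⊕0⊕1⊕1 = 0
p8 = XOR of data positions {9,10,11,12,13,14,15} = 0⊕0⊕1⊕1⊕0⊕1⊕1 = 0
Codeword b1..b15 = 101011100011011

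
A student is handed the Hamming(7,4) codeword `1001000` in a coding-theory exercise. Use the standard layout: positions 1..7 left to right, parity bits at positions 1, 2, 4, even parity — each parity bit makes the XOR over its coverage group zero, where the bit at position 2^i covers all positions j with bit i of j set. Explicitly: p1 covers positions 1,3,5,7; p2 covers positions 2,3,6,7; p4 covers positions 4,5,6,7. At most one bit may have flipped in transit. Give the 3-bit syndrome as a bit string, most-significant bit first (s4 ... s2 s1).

s1: b1⊕b3⊕b5⊕b7 = 1⊕0⊕0⊕0 = 1
s2: b2⊕b3⊕b6⊕b7 = 0⊕0⊕0⊕0 = 0
s4: b4⊕b5⊕b6⊕b7 = 1⊕0⊕0⊕0 = 1
Syndrome (s4...s1) = 101 → position 5.

101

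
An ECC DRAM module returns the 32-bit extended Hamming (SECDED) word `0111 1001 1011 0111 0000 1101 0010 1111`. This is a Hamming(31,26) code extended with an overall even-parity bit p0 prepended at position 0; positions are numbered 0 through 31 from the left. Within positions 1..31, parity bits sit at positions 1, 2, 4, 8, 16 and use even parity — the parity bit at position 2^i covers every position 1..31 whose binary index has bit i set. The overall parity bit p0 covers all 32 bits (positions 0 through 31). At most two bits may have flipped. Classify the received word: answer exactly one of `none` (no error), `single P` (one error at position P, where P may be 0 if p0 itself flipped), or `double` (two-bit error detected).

single 10

s1: b1⊕b3⊕b5⊕b7⊕b9⊕b11⊕b13⊕b15⊕b17⊕b19⊕b21⊕b23⊕b25⊕b27⊕b29⊕b31 = 1⊕1⊕0⊕1⊕0⊕1⊕1⊕1⊕0⊕0⊕1⊕1⊕0⊕0⊕1⊕1 = 0
s2: b2⊕b3⊕b6⊕b7⊕b10⊕b11⊕b14⊕b15⊕b18⊕b19⊕b22⊕b23⊕b26⊕b27⊕b30⊕b31 = 1⊕1⊕0⊕1⊕1⊕1⊕1⊕1⊕0⊕0⊕0⊕1⊕1⊕0⊕1⊕1 = 1
s4: b4⊕b5⊕b6⊕b7⊕b12⊕b13⊕b14⊕b15⊕b20⊕b21⊕b22⊕b23⊕b28⊕b29⊕b30⊕b31 = 1⊕0⊕0⊕1⊕0⊕1⊕1⊕1⊕1⊕1⊕0⊕1⊕1⊕1⊕1⊕1 = 0
s8: b8⊕b9⊕b10⊕b11⊕b12⊕b13⊕b14⊕b15⊕b24⊕b25⊕b26⊕b27⊕b28⊕b29⊕b30⊕b31 = 1⊕0⊕1⊕1⊕0⊕1⊕1⊕1⊕0⊕0⊕1⊕0⊕1⊕1⊕1⊕1 = 1
s16: b16⊕b17⊕b18⊕b19⊕b20⊕b21⊕b22⊕b23⊕b24⊕b25⊕b26⊕b27⊕b28⊕b29⊕b30⊕b31 = 0⊕0⊕0⊕0⊕1⊕1⊕0⊕1⊕0⊕0⊕1⊕0⊕1⊕1⊕1⊕1 = 0
Syndrome (s16...s1) = 01010 → position 10.
Overall parity (XOR of all 32 bits, including p0): 0⊕1⊕1⊕1⊕1⊕0⊕0⊕1⊕1⊕0⊕1⊕1⊕0⊕1⊕1⊕1⊕0⊕0⊕0⊕0⊕1⊕1⊕0⊕1⊕0⊕0⊕1⊕0⊕1⊕1⊕1⊕1 = 1
Overall=1, syndrome position=10 → single-bit error at position 10.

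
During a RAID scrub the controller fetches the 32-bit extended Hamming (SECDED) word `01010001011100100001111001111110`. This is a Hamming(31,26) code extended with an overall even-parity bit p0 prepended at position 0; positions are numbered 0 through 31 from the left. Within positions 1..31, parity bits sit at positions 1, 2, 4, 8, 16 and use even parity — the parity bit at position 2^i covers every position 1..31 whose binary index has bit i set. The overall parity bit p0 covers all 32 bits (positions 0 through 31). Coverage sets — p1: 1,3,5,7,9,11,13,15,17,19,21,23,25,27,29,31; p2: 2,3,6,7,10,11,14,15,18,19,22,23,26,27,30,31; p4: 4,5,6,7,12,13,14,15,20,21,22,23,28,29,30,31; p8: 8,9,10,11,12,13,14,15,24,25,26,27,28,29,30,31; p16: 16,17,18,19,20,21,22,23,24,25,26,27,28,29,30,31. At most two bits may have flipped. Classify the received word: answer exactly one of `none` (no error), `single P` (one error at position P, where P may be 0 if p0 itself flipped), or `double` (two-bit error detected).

s1: b1⊕b3⊕b5⊕b7⊕b9⊕b11⊕b13⊕b15⊕b17⊕b19⊕b21⊕b23⊕b25⊕b27⊕b29⊕b31 = 1⊕1⊕0⊕1⊕1⊕1⊕0⊕0⊕0⊕1⊕1⊕0⊕1⊕1⊕1⊕0 = 0
s2: b2⊕b3⊕b6⊕b7⊕b10⊕b11⊕b14⊕b15⊕b18⊕b19⊕b22⊕b23⊕b26⊕b27⊕b30⊕b31 = 0⊕1⊕0⊕1⊕1⊕1⊕1⊕0⊕0⊕1⊕1⊕0⊕1⊕1⊕1⊕0 = 0
s4: b4⊕b5⊕b6⊕b7⊕b12⊕b13⊕b14⊕b15⊕b20⊕b21⊕b22⊕b23⊕b28⊕b29⊕b30⊕b31 = 0⊕0⊕0⊕1⊕0⊕0⊕1⊕0⊕1⊕1⊕1⊕0⊕1⊕1⊕1⊕0 = 0
s8: b8⊕b9⊕b10⊕b11⊕b12⊕b13⊕b14⊕b15⊕b24⊕b25⊕b26⊕b27⊕b28⊕b29⊕b30⊕b31 = 0⊕1⊕1⊕1⊕0⊕0⊕1⊕0⊕0⊕1⊕1⊕1⊕1⊕1⊕1⊕0 = 0
s16: b16⊕b17⊕b18⊕b19⊕b20⊕b21⊕b22⊕b23⊕b24⊕b25⊕b26⊕b27⊕b28⊕b29⊕b30⊕b31 = 0⊕0⊕0⊕1⊕1⊕1⊕1⊕0⊕0⊕1⊕1⊕1⊕1⊕1⊕1⊕0 = 0
Syndrome (s16...s1) = 00000 → position 0 (no error).
Overall parity (XOR of all 32 bits, including p0): 0⊕1⊕0⊕1⊕0⊕0⊕0⊕1⊕0⊕1⊕1⊕1⊕0⊕0⊕1⊕0⊕0⊕0⊕0⊕1⊕1⊕1⊕1⊕0⊕0⊕1⊕1⊕1⊕1⊕1⊕1⊕0 = 1
Overall=1, syndrome position=0 → single-bit error at position 0.

single 0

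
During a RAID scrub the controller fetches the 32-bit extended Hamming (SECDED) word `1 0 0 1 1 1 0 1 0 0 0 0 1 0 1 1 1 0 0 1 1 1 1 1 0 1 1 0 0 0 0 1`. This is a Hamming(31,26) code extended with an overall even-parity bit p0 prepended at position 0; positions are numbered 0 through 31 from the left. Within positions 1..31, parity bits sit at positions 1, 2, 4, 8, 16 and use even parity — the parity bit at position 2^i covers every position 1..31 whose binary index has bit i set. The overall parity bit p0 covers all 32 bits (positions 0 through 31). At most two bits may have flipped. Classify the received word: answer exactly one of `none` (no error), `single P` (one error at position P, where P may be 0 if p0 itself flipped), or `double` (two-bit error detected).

single 23

s1: b1⊕b3⊕b5⊕b7⊕b9⊕b11⊕b13⊕b15⊕b17⊕b19⊕b21⊕b23⊕b25⊕b27⊕b29⊕b31 = 0⊕1⊕1⊕1⊕0⊕0⊕0⊕1⊕0⊕1⊕1⊕1⊕1⊕0⊕0⊕1 = 1
s2: b2⊕b3⊕b6⊕b7⊕b10⊕b11⊕b14⊕b15⊕b18⊕b19⊕b22⊕b23⊕b26⊕b27⊕b30⊕b31 = 0⊕1⊕0⊕1⊕0⊕0⊕1⊕1⊕0⊕1⊕1⊕1⊕1⊕0⊕0⊕1 = 1
s4: b4⊕b5⊕b6⊕b7⊕b12⊕b13⊕b14⊕b15⊕b20⊕b21⊕b22⊕b23⊕b28⊕b29⊕b30⊕b31 = 1⊕1⊕0⊕1⊕1⊕0⊕1⊕1⊕1⊕1⊕1⊕1⊕0⊕0⊕0⊕1 = 1
s8: b8⊕b9⊕b10⊕b11⊕b12⊕b13⊕b14⊕b15⊕b24⊕b25⊕b26⊕b27⊕b28⊕b29⊕b30⊕b31 = 0⊕0⊕0⊕0⊕1⊕0⊕1⊕1⊕0⊕1⊕1⊕0⊕0⊕0⊕0⊕1 = 0
s16: b16⊕b17⊕b18⊕b19⊕b20⊕b21⊕b22⊕b23⊕b24⊕b25⊕b26⊕b27⊕b28⊕b29⊕b30⊕b31 = 1⊕0⊕0⊕1⊕1⊕1⊕1⊕1⊕0⊕1⊕1⊕0⊕0⊕0⊕0⊕1 = 1
Syndrome (s16...s1) = 10111 → position 23.
Overall parity (XOR of all 32 bits, including p0): 1⊕0⊕0⊕1⊕1⊕1⊕0⊕1⊕0⊕0⊕0⊕0⊕1⊕0⊕1⊕1⊕1⊕0⊕0⊕1⊕1⊕1⊕1⊕1⊕0⊕1⊕1⊕0⊕0⊕0⊕0⊕1 = 1
Overall=1, syndrome position=23 → single-bit error at position 23.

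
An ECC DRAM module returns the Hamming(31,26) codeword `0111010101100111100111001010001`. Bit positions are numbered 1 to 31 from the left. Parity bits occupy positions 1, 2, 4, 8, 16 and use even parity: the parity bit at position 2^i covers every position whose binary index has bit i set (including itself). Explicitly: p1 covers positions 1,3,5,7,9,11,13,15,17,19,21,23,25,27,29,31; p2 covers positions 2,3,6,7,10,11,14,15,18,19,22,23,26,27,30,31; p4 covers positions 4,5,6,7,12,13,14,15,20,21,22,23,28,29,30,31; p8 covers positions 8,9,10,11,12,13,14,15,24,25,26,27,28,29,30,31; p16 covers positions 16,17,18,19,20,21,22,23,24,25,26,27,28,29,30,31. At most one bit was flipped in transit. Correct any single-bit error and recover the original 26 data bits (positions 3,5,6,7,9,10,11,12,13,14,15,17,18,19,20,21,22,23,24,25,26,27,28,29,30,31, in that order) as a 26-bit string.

s1: b1⊕b3⊕b5⊕b7⊕b9⊕b11⊕b13⊕b15⊕b17⊕b19⊕b21⊕b23⊕b25⊕b27⊕b29⊕b31 = 0⊕1⊕0⊕0⊕0⊕1⊕0⊕1⊕1⊕0⊕1⊕0⊕1⊕1⊕0⊕1 = 0
s2: b2⊕b3⊕b6⊕b7⊕b10⊕b11⊕b14⊕b15⊕b18⊕b19⊕b22⊕b23⊕b26⊕b27⊕b30⊕b31 = 1⊕1⊕1⊕0⊕1⊕1⊕1⊕1⊕0⊕0⊕1⊕0⊕0⊕1⊕0⊕1 = 0
s4: b4⊕b5⊕b6⊕b7⊕b12⊕b13⊕b14⊕b15⊕b20⊕b21⊕b22⊕b23⊕b28⊕b29⊕b30⊕b31 = 1⊕0⊕1⊕0⊕0⊕0⊕1⊕1⊕1⊕1⊕1⊕0⊕0⊕0⊕0⊕1 = 0
s8: b8⊕b9⊕b10⊕b11⊕b12⊕b13⊕b14⊕b15⊕b24⊕b25⊕b26⊕b27⊕b28⊕b29⊕b30⊕b31 = 1⊕0⊕1⊕1⊕0⊕0⊕1⊕1⊕0⊕1⊕0⊕1⊕0⊕0⊕0⊕1 = 0
s16: b16⊕b17⊕b18⊕b19⊕b20⊕b21⊕b22⊕b23⊕b24⊕b25⊕b26⊕b27⊕b28⊕b29⊕b30⊕b31 = 1⊕1⊕0⊕0⊕1⊕1⊕1⊕0⊕0⊕1⊕0⊕1⊕0⊕0⊕0⊕1 = 0
Syndrome (s16...s1) = 00000 → position 0 (no error).
No correction needed.
Data bits at positions 3,5,6,7,9,10,11,12,13,14,15,17,18,19,20,21,22,23,24,25,26,27,28,29,30,31: 10100110011100111001010001

10100110011100111001010001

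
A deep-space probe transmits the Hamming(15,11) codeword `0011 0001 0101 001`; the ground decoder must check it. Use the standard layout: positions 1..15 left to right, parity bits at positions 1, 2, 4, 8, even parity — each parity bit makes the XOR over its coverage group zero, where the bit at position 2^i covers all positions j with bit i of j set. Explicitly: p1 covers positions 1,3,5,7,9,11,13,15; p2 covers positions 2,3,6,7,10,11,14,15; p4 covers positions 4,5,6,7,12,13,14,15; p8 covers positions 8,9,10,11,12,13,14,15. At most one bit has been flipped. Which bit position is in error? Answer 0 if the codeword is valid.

s1: b1⊕b3⊕b5⊕b7⊕b9⊕b11⊕b13⊕b15 = 0⊕1⊕0⊕0⊕0⊕0⊕0⊕1 = 0
s2: b2⊕b3⊕b6⊕b7⊕b10⊕b11⊕b14⊕b15 = 0⊕1⊕0⊕0⊕1⊕0⊕0⊕1 = 1
s4: b4⊕b5⊕b6⊕b7⊕b12⊕b13⊕b14⊕b15 = 1⊕0⊕0⊕0⊕1⊕0⊕0⊕1 = 1
s8: b8⊕b9⊕b10⊕b11⊕b12⊕b13⊕b14⊕b15 = 1⊕0⊕1⊕0⊕1⊕0⊕0⊕1 = 0
Syndrome (s8...s1) = 0110 → position 6.

6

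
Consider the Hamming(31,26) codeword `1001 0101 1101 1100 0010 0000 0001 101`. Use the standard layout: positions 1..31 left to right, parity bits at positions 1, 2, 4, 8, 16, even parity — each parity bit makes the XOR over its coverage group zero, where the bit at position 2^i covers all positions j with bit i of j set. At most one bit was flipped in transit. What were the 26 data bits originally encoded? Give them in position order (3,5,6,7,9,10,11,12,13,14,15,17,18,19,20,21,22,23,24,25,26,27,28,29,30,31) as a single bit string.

00101001110001000000001101

s1: b1⊕b3⊕b5⊕b7⊕b9⊕b11⊕b13⊕b15⊕b17⊕b19⊕b21⊕b23⊕b25⊕b27⊕b29⊕b31 = 1⊕0⊕0⊕0⊕1⊕0⊕1⊕0⊕0⊕1⊕0⊕0⊕0⊕0⊕1⊕1 = 0
s2: b2⊕b3⊕b6⊕b7⊕b10⊕b11⊕b14⊕b15⊕b18⊕b19⊕b22⊕b23⊕b26⊕b27⊕b30⊕b31 = 0⊕0⊕1⊕0⊕1⊕0⊕1⊕0⊕0⊕1⊕0⊕0⊕0⊕0⊕0⊕1 = 1
s4: b4⊕b5⊕b6⊕b7⊕b12⊕b13⊕b14⊕b15⊕b20⊕b21⊕b22⊕b23⊕b28⊕b29⊕b30⊕b31 = 1⊕0⊕1⊕0⊕1⊕1⊕1⊕0⊕0⊕0⊕0⊕0⊕1⊕1⊕0⊕1 = 0
s8: b8⊕b9⊕b10⊕b11⊕b12⊕b13⊕b14⊕b15⊕b24⊕b25⊕b26⊕b27⊕b28⊕b29⊕b30⊕b31 = 1⊕1⊕1⊕0⊕1⊕1⊕1⊕0⊕0⊕0⊕0⊕0⊕1⊕1⊕0⊕1 = 1
s16: b16⊕b17⊕b18⊕b19⊕b20⊕b21⊕b22⊕b23⊕b24⊕b25⊕b26⊕b27⊕b28⊕b29⊕b30⊕b31 = 0⊕0⊕0⊕1⊕0⊕0⊕0⊕0⊕0⊕0⊕0⊕0⊕1⊕1⊕0⊕1 = 0
Syndrome (s16...s1) = 01010 → position 10.
Flip bit 10: corrected codeword = 1001010110011100001000000001101
Data bits at positions 3,5,6,7,9,10,11,12,13,14,15,17,18,19,20,21,22,23,24,25,26,27,28,29,30,31: 00101001110001000000001101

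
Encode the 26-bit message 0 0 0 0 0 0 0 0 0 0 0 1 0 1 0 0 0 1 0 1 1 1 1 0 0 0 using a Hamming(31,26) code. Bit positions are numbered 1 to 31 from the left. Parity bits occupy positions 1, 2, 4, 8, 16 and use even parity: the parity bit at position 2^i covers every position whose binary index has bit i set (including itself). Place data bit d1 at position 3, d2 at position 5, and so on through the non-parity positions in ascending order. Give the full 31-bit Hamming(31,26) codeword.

1000000000000001101000101111000

Place data bits at non-power-of-two positions: b3=0, b5=0, b6=0, b7=0, b9=0, b10=0, b11=0, b12=0, b13=0, b14=0, b15=0, b17=1, b18=0, b19=1, b20=0, b21=0, b22=0, b23=1, b24=0, b25=1, b26=1, b27=1, b28=1, b29=0, b30=0, b31=0.
p1 = XOR of data positions {3,5,7,9,11,13,15,17,19,21,23,25,27,29,31} = 0⊕0⊕0⊕0⊕0⊕0⊕0⊕1⊕1⊕0⊕1⊕1⊕1⊕0⊕0 = 1
p2 = XOR of data positions {3,6,7,10,11,14,15,18,19,22,23,26,27,30,31} = 0⊕0⊕0⊕0⊕0⊕0⊕0⊕0⊕1⊕0⊕1⊕1⊕1⊕0⊕0 = 0
p4 = XOR of data positions {5,6,7,12,13,14,15,20,21,22,23,28,29,30,31} = 0⊕0⊕0⊕0⊕0⊕0⊕0⊕0⊕0⊕0⊕1⊕1⊕0⊕0⊕0 = 0
p8 = XOR of data positions {9,10,11,12,13,14,15,24,25,26,27,28,29,30,31} = 0⊕0⊕0⊕0⊕0⊕0⊕0⊕0⊕1⊕1⊕1⊕1⊕0⊕0⊕0 = 0
p16 = XOR of data positions {17,18,19,20,21,22,23,24,25,26,27,28,29,30,31} = 1⊕0⊕1⊕0⊕0⊕0⊕1⊕0⊕1⊕1⊕1⊕1⊕0⊕0⊕0 = 1
Codeword b1..b31 = 1000000000000001101000101111000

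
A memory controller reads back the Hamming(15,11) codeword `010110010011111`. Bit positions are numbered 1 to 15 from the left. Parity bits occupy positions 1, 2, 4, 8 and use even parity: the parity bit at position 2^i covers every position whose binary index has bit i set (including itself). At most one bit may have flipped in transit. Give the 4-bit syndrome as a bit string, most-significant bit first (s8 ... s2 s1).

0000

s1: b1⊕b3⊕b5⊕b7⊕b9⊕b11⊕b13⊕b15 = 0⊕0⊕1⊕0⊕0⊕1⊕1⊕1 = 0
s2: b2⊕b3⊕b6⊕b7⊕b10⊕b11⊕b14⊕b15 = 1⊕0⊕0⊕0⊕0⊕1⊕1⊕1 = 0
s4: b4⊕b5⊕b6⊕b7⊕b12⊕b13⊕b14⊕b15 = 1⊕1⊕0⊕0⊕1⊕1⊕1⊕1 = 0
s8: b8⊕b9⊕b10⊕b11⊕b12⊕b13⊕b14⊕b15 = 1⊕0⊕0⊕1⊕1⊕1⊕1⊕1 = 0
Syndrome (s8...s1) = 0000 → position 0 (no error).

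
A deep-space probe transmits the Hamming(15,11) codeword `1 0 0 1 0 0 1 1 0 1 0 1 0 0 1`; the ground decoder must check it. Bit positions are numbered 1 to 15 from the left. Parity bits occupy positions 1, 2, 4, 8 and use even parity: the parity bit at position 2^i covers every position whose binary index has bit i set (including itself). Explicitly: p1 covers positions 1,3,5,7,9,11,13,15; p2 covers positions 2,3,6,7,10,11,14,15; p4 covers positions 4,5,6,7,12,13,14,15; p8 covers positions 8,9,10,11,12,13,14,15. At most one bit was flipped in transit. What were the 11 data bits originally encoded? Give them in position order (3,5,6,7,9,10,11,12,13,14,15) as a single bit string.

10010101001

s1: b1⊕b3⊕b5⊕b7⊕b9⊕b11⊕b13⊕b15 = 1⊕0⊕0⊕1⊕0⊕0⊕0⊕1 = 1
s2: b2⊕b3⊕b6⊕b7⊕b10⊕b11⊕b14⊕b15 = 0⊕0⊕0⊕1⊕1⊕0⊕0⊕1 = 1
s4: b4⊕b5⊕b6⊕b7⊕b12⊕b13⊕b14⊕b15 = 1⊕0⊕0⊕1⊕1⊕0⊕0⊕1 = 0
s8: b8⊕b9⊕b10⊕b11⊕b12⊕b13⊕b14⊕b15 = 1⊕0⊕1⊕0⊕1⊕0⊕0⊕1 = 0
Syndrome (s8...s1) = 0011 → position 3.
Flip bit 3: corrected codeword = 101100110101001
Data bits at positions 3,5,6,7,9,10,11,12,13,14,15: 10010101001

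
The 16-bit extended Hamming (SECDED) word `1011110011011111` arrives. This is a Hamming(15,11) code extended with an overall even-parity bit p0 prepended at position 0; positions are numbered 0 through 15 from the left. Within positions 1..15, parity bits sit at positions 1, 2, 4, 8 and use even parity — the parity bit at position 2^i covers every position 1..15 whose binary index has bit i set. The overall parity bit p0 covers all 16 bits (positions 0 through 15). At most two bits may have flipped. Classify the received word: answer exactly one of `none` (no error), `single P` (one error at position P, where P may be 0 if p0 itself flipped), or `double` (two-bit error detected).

s1: b1⊕b3⊕b5⊕b7⊕b9⊕b11⊕b13⊕b15 = 0⊕1⊕1⊕0⊕1⊕1⊕1⊕1 = 0
s2: b2⊕b3⊕b6⊕b7⊕b10⊕b11⊕b14⊕b15 = 1⊕1⊕0⊕0⊕0⊕1⊕1⊕1 = 1
s4: b4⊕b5⊕b6⊕b7⊕b12⊕b13⊕b14⊕b15 = 1⊕1⊕0⊕0⊕1⊕1⊕1⊕1 = 0
s8: b8⊕b9⊕b10⊕b11⊕b12⊕b13⊕b14⊕b15 = 1⊕1⊕0⊕1⊕1⊕1⊕1⊕1 = 1
Syndrome (s8...s1) = 1010 → position 10.
Overall parity (XOR of all 16 bits, including p0): 1⊕0⊕1⊕1⊕1⊕1⊕0⊕0⊕1⊕1⊕0⊕1⊕1⊕1⊕1⊕1 = 0
Overall=0, syndrome position=10 → double-bit error detected (uncorrectable).

double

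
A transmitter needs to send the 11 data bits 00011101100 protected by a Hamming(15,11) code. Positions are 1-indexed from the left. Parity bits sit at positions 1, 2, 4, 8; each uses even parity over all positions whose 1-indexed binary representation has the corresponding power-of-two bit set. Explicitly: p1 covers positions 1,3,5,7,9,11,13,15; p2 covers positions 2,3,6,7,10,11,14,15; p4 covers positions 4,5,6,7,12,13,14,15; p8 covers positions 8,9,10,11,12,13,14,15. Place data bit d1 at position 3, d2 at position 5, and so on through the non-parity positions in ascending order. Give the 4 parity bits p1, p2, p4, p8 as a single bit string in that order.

1010

Place data bits at non-power-of-two positions: b3=0, b5=0, b6=0, b7=1, b9=1, b10=1, b11=0, b12=1, b13=1, b14=0, b15=0.
p1 = XOR of data positions {3,5,7,9,11,13,15} = 0⊕0⊕1⊕1⊕0⊕1⊕0 = 1
p2 = XOR of data positions {3,6,7,10,11,14,15} = 0⊕0⊕1⊕1⊕0⊕0⊕0 = 0
p4 = XOR of data positions {5,6,7,12,13,14,15} = 0⊕0⊕1⊕1⊕1⊕0⊕0 = 1
p8 = XOR of data positions {9,10,11,12,13,14,15} = 1⊕1⊕0⊕1⊕1⊕0⊕0 = 0
Parity bits p1,p2,p4,p8 = 1010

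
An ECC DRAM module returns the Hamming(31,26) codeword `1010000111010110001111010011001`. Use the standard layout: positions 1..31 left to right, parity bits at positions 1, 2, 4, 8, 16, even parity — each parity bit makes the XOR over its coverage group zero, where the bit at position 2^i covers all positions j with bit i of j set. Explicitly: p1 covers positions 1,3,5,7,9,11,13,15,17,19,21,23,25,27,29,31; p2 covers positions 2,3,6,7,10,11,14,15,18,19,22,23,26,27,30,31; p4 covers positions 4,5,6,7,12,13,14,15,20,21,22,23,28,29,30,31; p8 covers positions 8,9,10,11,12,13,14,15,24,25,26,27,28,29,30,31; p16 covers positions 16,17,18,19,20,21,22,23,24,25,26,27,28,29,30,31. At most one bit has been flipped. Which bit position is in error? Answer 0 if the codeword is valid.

s1: b1⊕b3⊕b5⊕b7⊕b9⊕b11⊕b13⊕b15⊕b17⊕b19⊕b21⊕b23⊕b25⊕b27⊕b29⊕b31 = 1⊕1⊕0⊕0⊕1⊕0⊕0⊕1⊕0⊕1⊕1⊕0⊕0⊕1⊕0⊕1 = 0
s2: b2⊕b3⊕b6⊕b7⊕b10⊕b11⊕b14⊕b15⊕b18⊕b19⊕b22⊕b23⊕b26⊕b27⊕b30⊕b31 = 0⊕1⊕0⊕0⊕1⊕0⊕1⊕1⊕0⊕1⊕1⊕0⊕0⊕1⊕0⊕1 = 0
s4: b4⊕b5⊕b6⊕b7⊕b12⊕b13⊕b14⊕b15⊕b20⊕b21⊕b22⊕b23⊕b28⊕b29⊕b30⊕b31 = 0⊕0⊕0⊕0⊕1⊕0⊕1⊕1⊕1⊕1⊕1⊕0⊕1⊕0⊕0⊕1 = 0
s8: b8⊕b9⊕b10⊕b11⊕b12⊕b13⊕b14⊕b15⊕b24⊕b25⊕b26⊕b27⊕b28⊕b29⊕b30⊕b31 = 1⊕1⊕1⊕0⊕1⊕0⊕1⊕1⊕1⊕0⊕0⊕1⊕1⊕0⊕0⊕1 = 0
s16: b16⊕b17⊕b18⊕b19⊕b20⊕b21⊕b22⊕b23⊕b24⊕b25⊕b26⊕b27⊕b28⊕b29⊕b30⊕b31 = 0⊕0⊕0⊕1⊕1⊕1⊕1⊕0⊕1⊕0⊕0⊕1⊕1⊕0⊕0⊕1 = 0
Syndrome (s16...s1) = 00000 → position 0 (no error).

0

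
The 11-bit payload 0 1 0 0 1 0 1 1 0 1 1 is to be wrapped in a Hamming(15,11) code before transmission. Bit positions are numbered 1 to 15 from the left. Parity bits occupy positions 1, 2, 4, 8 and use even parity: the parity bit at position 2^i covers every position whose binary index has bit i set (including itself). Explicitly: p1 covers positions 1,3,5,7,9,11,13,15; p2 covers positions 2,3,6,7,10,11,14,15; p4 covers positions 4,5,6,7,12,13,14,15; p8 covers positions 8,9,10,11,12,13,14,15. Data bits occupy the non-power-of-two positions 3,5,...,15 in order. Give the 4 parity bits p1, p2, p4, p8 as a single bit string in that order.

0101

Place data bits at non-power-of-two positions: b3=0, b5=1, b6=0, b7=0, b9=1, b10=0, b11=1, b12=1, b13=0, b14=1, b15=1.
p1 = XOR of data positions {3,5,7,9,11,13,15} = 0⊕1⊕0⊕1⊕1⊕0⊕1 = 0
p2 = XOR of data positions {3,6,7,10,11,14,15} = 0⊕0⊕0⊕0⊕1⊕1⊕1 = 1
p4 = XOR of data positions {5,6,7,12,13,14,15} = 1⊕0⊕0⊕1⊕0⊕1⊕1 = 0
p8 = XOR of data positions {9,10,11,12,13,14,15} = 1⊕0⊕1⊕1⊕0⊕1⊕1 = 1
Parity bits p1,p2,p4,p8 = 0101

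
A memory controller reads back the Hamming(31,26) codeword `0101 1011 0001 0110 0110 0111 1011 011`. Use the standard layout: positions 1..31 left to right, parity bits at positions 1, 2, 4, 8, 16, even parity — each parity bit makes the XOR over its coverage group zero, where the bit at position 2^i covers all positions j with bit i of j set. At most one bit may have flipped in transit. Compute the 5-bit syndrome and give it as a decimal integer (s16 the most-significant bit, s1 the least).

6

s1: b1⊕b3⊕b5⊕b7⊕b9⊕b11⊕b13⊕b15⊕b17⊕b19⊕b21⊕b23⊕b25⊕b27⊕b29⊕b31 = 0⊕0⊕1⊕1⊕0⊕0⊕0⊕1⊕0⊕1⊕0⊕1⊕1⊕1⊕0⊕1 = 0
s2: b2⊕b3⊕b6⊕b7⊕b10⊕b11⊕b14⊕b15⊕b18⊕b19⊕b22⊕b23⊕b26⊕b27⊕b30⊕b31 = 1⊕0⊕0⊕1⊕0⊕0⊕1⊕1⊕1⊕1⊕1⊕1⊕0⊕1⊕1⊕1 = 1
s4: b4⊕b5⊕b6⊕b7⊕b12⊕b13⊕b14⊕b15⊕b20⊕b21⊕b22⊕b23⊕b28⊕b29⊕b30⊕b31 = 1⊕1⊕0⊕1⊕1⊕0⊕1⊕1⊕0⊕0⊕1⊕1⊕1⊕0⊕1⊕1 = 1
s8: b8⊕b9⊕b10⊕b11⊕b12⊕b13⊕b14⊕b15⊕b24⊕b25⊕b26⊕b27⊕b28⊕b29⊕b30⊕b31 = 1⊕0⊕0⊕0⊕1⊕0⊕1⊕1⊕1⊕1⊕0⊕1⊕1⊕0⊕1⊕1 = 0
s16: b16⊕b17⊕b18⊕b19⊕b20⊕b21⊕b22⊕b23⊕b24⊕b25⊕b26⊕b27⊕b28⊕b29⊕b30⊕b31 = 0⊕0⊕1⊕1⊕0⊕0⊕1⊕1⊕1⊕1⊕0⊕1⊕1⊕0⊕1⊕1 = 0
Syndrome (s16...s1) = 00110 → position 6.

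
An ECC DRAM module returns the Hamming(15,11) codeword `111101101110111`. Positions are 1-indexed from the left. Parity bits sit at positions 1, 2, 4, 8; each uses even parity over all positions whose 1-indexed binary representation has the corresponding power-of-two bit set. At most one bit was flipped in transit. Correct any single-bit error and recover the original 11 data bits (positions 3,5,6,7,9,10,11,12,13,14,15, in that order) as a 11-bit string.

10111110111

s1: b1⊕b3⊕b5⊕b7⊕b9⊕b11⊕b13⊕b15 = 1⊕1⊕0⊕1⊕1⊕1⊕1⊕1 = 1
s2: b2⊕b3⊕b6⊕b7⊕b10⊕b11⊕b14⊕b15 = 1⊕1⊕1⊕1⊕1⊕1⊕1⊕1 = 0
s4: b4⊕b5⊕b6⊕b7⊕b12⊕b13⊕b14⊕b15 = 1⊕0⊕1⊕1⊕0⊕1⊕1⊕1 = 0
s8: b8⊕b9⊕b10⊕b11⊕b12⊕b13⊕b14⊕b15 = 0⊕1⊕1⊕1⊕0⊕1⊕1⊕1 = 0
Syndrome (s8...s1) = 0001 → position 1.
Flip bit 1: corrected codeword = 011101101110111
Data bits at positions 3,5,6,7,9,10,11,12,13,14,15: 10111110111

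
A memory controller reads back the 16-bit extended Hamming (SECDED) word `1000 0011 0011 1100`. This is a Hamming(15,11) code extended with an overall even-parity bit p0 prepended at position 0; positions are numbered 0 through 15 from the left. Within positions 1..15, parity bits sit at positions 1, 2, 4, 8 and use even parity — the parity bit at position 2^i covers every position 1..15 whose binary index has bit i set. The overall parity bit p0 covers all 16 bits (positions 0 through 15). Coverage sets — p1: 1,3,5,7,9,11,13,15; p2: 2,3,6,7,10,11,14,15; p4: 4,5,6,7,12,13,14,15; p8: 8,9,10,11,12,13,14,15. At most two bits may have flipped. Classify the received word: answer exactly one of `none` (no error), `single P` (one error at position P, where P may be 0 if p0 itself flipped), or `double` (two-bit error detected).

single 1

s1: b1⊕b3⊕b5⊕b7⊕b9⊕b11⊕b13⊕b15 = 0⊕0⊕0⊕1⊕0⊕1⊕1⊕0 = 1
s2: b2⊕b3⊕b6⊕b7⊕b10⊕b11⊕b14⊕b15 = 0⊕0⊕1⊕1⊕1⊕1⊕0⊕0 = 0
s4: b4⊕b5⊕b6⊕b7⊕b12⊕b13⊕b14⊕b15 = 0⊕0⊕1⊕1⊕1⊕1⊕0⊕0 = 0
s8: b8⊕b9⊕b10⊕b11⊕b12⊕b13⊕b14⊕b15 = 0⊕0⊕1⊕1⊕1⊕1⊕0⊕0 = 0
Syndrome (s8...s1) = 0001 → position 1.
Overall parity (XOR of all 16 bits, including p0): 1⊕0⊕0⊕0⊕0⊕0⊕1⊕1⊕0⊕0⊕1⊕1⊕1⊕1⊕0⊕0 = 1
Overall=1, syndrome position=1 → single-bit error at position 1.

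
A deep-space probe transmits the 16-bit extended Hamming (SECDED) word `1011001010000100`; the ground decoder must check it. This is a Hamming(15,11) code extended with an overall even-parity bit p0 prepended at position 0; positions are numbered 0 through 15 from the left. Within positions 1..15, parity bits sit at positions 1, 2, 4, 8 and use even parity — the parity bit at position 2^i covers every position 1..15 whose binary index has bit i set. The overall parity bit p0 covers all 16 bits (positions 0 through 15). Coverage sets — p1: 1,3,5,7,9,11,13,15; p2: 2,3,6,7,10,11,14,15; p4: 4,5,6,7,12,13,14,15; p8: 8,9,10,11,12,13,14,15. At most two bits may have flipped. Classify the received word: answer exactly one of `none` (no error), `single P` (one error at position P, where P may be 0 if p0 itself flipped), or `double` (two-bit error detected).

double

s1: b1⊕b3⊕b5⊕b7⊕b9⊕b11⊕b13⊕b15 = 0⊕1⊕0⊕0⊕0⊕0⊕1⊕0 = 0
s2: b2⊕b3⊕b6⊕b7⊕b10⊕b11⊕b14⊕b15 = 1⊕1⊕1⊕0⊕0⊕0⊕0⊕0 = 1
s4: b4⊕b5⊕b6⊕b7⊕b12⊕b13⊕b14⊕b15 = 0⊕0⊕1⊕0⊕0⊕1⊕0⊕0 = 0
s8: b8⊕b9⊕b10⊕b11⊕b12⊕b13⊕b14⊕b15 = 1⊕0⊕0⊕0⊕0⊕1⊕0⊕0 = 0
Syndrome (s8...s1) = 0010 → position 2.
Overall parity (XOR of all 16 bits, including p0): 1⊕0⊕1⊕1⊕0⊕0⊕1⊕0⊕1⊕0⊕0⊕0⊕0⊕1⊕0⊕0 = 0
Overall=0, syndrome position=2 → double-bit error detected (uncorrectable).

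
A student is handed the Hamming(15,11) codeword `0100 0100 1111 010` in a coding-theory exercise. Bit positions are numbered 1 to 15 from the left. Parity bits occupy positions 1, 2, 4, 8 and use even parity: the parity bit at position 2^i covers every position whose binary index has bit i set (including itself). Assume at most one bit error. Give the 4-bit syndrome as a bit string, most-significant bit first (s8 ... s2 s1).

1110

s1: b1⊕b3⊕b5⊕b7⊕b9⊕b11⊕b13⊕b15 = 0⊕0⊕0⊕0⊕1⊕1⊕0⊕0 = 0
s2: b2⊕b3⊕b6⊕b7⊕b10⊕b11⊕b14⊕b15 = 1⊕0⊕1⊕0⊕1⊕1⊕1⊕0 = 1
s4: b4⊕b5⊕b6⊕b7⊕b12⊕b13⊕b14⊕b15 = 0⊕0⊕1⊕0⊕1⊕0⊕1⊕0 = 1
s8: b8⊕b9⊕b10⊕b11⊕b12⊕b13⊕b14⊕b15 = 0⊕1⊕1⊕1⊕1⊕0⊕1⊕0 = 1
Syndrome (s8...s1) = 1110 → position 14.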